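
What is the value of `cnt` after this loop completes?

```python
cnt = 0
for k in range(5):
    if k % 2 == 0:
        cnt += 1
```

Count numbers divisible by 2 in range(5)
`cnt` takes the values: 0 → 1 → 2 → 3

Answer: 3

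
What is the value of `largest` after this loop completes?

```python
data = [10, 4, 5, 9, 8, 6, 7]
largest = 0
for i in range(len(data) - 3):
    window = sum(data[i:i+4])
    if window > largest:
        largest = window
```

Max sum of 4-element window in [10, 4, 5, 9, 8, 6, 7]
`largest` takes the values: 0 → 28 → 30

Answer: 30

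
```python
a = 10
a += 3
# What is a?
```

Trace:
`a = 10` → a = 10
`a += 3` → a = 13
So a = 13

Answer: 13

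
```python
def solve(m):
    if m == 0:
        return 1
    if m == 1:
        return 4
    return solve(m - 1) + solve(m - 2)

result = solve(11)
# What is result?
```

Build up from base cases: solve(0)=1, solve(1)=4, solve(2)=5, solve(3)=9, solve(4)=14, solve(5)=23, solve(6)=37, ..., solve(11)=411

Answer: 411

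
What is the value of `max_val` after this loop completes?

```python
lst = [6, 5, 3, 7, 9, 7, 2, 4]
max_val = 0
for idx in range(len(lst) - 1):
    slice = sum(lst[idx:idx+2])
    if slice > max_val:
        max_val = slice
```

Max sum of 2-element window in [6, 5, 3, 7, 9, 7, 2, 4]
`max_val` takes the values: 0 → 11 → 16

Answer: 16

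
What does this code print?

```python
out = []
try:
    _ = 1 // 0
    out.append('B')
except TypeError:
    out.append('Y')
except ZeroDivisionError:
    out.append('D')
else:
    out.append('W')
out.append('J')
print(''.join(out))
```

Execution trace: 'D' (except ZeroDivisionError) → 'J' (after the try/except). Output: DJ

Answer: DJ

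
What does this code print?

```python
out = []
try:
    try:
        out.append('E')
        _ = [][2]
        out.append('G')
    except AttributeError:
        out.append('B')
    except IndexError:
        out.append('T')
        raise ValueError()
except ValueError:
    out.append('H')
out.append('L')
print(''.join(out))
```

Execution trace: 'E' (try body) → 'T' (except IndexError) → 'H' (outer except ValueError) → 'L' (after the try/except). Output: ETHL

Answer: ETHL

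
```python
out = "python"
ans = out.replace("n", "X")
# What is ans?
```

Trace:
`out = "python"` → out = 'python'
`ans = out.replace("n", "X")` → ans = 'pythoX'
So ans = 'pythoX'

Answer: 'pythoX'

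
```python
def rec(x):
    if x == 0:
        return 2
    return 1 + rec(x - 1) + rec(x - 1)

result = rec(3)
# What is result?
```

rec(x) = 1 + 2·rec(x-1), rec(0)=2. Closed form: (2+1)·2^3 - 1 = 23.

Answer: 23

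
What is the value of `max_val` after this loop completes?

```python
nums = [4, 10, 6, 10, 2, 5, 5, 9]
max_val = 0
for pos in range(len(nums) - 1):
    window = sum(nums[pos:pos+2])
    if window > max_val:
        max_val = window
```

Max sum of 2-element window in [4, 10, 6, 10, 2, 5, 5, 9]
`max_val` takes the values: 0 → 14 → 16

Answer: 16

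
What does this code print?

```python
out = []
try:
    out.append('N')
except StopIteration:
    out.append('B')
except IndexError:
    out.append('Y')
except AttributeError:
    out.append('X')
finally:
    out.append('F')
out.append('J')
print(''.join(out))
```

Execution trace: 'N' (try body, no exception) → 'F' (finally) → 'J' (after the try/except). Output: NFJ

Answer: NFJ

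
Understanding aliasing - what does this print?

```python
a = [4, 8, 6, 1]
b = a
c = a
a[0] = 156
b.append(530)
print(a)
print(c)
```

Key concept: multiple aliases.
Step by step:
`a = [4, 8, 6, 1]` → a = [4, 8, 6, 1]
`b = a` → b = [4, 8, 6, 1] (same object as a)
`c = a` → c = [4, 8, 6, 1] (same object as a, b)
`a[0] = 156` → a = [156, 8, 6, 1] (same object as b, c); b = [156, 8, 6, 1] (same object as a, c); c = [156, 8, 6, 1] (same object as a, b)
`b.append(530)` → a = [156, 8, 6, 1, 530] (same object as b, c); b = [156, 8, 6, 1, 530] (same object as a, c); c = [156, 8, 6, 1, 530] (same object as a, b)
`print(a)` → prints [156, 8, 6, 1, 530]
`print(c)` → prints [156, 8, 6, 1, 530]

Answer:
[156, 8, 6, 1, 530]
[156, 8, 6, 1, 530]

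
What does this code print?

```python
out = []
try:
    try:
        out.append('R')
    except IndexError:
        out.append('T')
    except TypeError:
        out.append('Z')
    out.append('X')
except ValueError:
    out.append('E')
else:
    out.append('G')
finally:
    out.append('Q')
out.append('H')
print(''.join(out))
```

Execution trace: 'R' (inner try body, no exception) → 'X' (try body, no exception) → 'G' (else) → 'Q' (finally) → 'H' (after the try/except). Output: RXGQH

Answer: RXGQH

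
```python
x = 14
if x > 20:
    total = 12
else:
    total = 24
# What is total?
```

Trace:
`x = 14` → x = 14
`if x > 20: ...` → x > 20 is False, take else branch → total = 24
So total = 24

Answer: 24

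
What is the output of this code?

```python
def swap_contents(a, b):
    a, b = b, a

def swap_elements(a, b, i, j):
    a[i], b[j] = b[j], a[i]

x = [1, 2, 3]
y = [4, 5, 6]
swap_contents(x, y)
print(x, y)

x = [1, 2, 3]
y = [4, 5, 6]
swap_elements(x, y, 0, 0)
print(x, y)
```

Key concept: parameter rebinding vs mutation.
Step by step:
`x = [1, 2, 3]` → x = [1, 2, 3]
`y = [4, 5, 6]` → y = [4, 5, 6]
`swap_contents(x, y)` → no visible change to tracked variables
`print(x, y)` → prints [1, 2, 3] [4, 5, 6]
`x = [1, 2, 3]` → x = [1, 2, 3]
`y = [4, 5, 6]` → y = [4, 5, 6]
`swap_elements(x, y, 0, 0)` → x = [4, 2, 3]; y = [1, 5, 6]
`print(x, y)` → prints [4, 2, 3] [1, 5, 6]

Answer:
[1, 2, 3] [4, 5, 6]
[4, 2, 3] [1, 5, 6]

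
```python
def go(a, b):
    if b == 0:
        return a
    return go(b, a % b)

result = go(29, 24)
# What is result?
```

go(29, 24) -> go(24, 5) -> go(5, 4) -> go(4, 1) -> go(1, 0) -> 1

Answer: 1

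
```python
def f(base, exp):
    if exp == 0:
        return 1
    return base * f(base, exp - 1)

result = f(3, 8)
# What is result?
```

f(3, 8) = 3 * 3 * 3 * 3 * 3 * 3 * 3 * 3 = 6561

Answer: 6561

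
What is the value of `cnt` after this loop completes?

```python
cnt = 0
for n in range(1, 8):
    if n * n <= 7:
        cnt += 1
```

Count numbers where n² ≤ 7
`cnt` takes the values: 0 → 1 → 2

Answer: 2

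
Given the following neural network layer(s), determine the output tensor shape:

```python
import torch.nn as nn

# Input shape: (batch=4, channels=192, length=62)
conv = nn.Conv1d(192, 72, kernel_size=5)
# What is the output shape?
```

Input: (4, 192, 62) -> Output: (4, 72, 58)

Answer: (4, 72, 58)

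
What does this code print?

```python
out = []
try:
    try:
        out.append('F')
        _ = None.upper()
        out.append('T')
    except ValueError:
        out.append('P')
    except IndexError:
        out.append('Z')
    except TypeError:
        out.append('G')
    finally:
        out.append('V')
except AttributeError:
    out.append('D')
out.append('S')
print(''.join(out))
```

Execution trace: 'F' (try body) → 'V' (finally) → 'D' (outer except AttributeError) → 'S' (after the try/except). Output: FVDS

Answer: FVDS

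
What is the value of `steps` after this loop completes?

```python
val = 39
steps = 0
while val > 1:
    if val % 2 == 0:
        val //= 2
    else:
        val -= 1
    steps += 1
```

Steps to reduce 39 to 1
`steps` takes the values: 0 → 1 → 2 → 3 → 4 → 5 → 6 → 7 → 8

Answer: 8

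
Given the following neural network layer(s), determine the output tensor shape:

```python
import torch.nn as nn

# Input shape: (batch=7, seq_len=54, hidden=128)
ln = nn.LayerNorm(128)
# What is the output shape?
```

Input: (7, 54, 128) -> Output: (7, 54, 128)

Answer: (7, 54, 128)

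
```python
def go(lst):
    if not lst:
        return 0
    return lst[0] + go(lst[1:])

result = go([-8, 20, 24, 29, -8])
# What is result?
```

(-8) + 20 + 24 + 29 + (-8) + 0 = 57

Answer: 57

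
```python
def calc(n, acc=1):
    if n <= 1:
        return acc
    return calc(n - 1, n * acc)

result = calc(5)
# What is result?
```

Accumulator trace (n, acc): (5, 1) -> (4, 5) -> (3, 20) -> (2, 60) -> (1, 120) -> return 120

Answer: 120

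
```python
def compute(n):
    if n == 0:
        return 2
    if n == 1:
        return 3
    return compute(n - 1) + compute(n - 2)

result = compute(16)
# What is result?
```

Build up from base cases: compute(0)=2, compute(1)=3, compute(2)=5, compute(3)=8, compute(4)=13, compute(5)=21, compute(6)=34, ..., compute(16)=4181

Answer: 4181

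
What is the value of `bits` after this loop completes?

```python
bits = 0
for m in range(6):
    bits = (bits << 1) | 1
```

Build 6 consecutive 1-bits: 0b111111
`bits` takes the values: 0 → 1 → 3 → 7 → 15 → 31 → 63

Answer: 63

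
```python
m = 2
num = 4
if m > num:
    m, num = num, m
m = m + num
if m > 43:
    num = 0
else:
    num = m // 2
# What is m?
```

Trace:
`m = 2` → m = 2
`num = 4` → num = 4
`if m > num: ...` → m > num is False → no variable changes
`m = m + num` → m = 6
`if m > 43: ...` → m > 43 is False, take else branch → num = 3
So m = 6

Answer: 6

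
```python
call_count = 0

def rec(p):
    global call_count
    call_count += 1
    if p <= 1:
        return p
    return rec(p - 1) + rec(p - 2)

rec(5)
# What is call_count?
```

Calls(p) = 1 + Calls(p-1) + Calls(p-2); Calls(0)=Calls(1)=1. For p=5 this gives 15.

Answer: 15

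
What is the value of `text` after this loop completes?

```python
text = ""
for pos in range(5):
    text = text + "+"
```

Repeat '+' 5 times
`text` takes the values: "" → "+" → "++" → "+++" → "++++" → "+++++"

Answer: "+++++"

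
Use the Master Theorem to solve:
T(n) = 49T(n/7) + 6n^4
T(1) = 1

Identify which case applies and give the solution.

a=49, b=7, f(n)=6n^4. log_7(49) = 2. Since c=4 > 2 and the regularity condition holds (49(n/7)^4 = (49/7^4)n^4 with 49/7^4 < 1), Case 3 applies: T(n) = Θ(f(n)) = O(n^4).

Answer: O(n^4) - Case 3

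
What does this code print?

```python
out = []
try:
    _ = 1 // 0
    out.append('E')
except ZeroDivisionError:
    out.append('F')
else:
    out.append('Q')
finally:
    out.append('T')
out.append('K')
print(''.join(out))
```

Execution trace: 'F' (except ZeroDivisionError) → 'T' (finally) → 'K' (after the try/except). Output: FTK

Answer: FTK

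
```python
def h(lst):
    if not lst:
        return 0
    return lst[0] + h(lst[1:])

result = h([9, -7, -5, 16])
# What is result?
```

9 + (-7) + (-5) + 16 + 0 = 13

Answer: 13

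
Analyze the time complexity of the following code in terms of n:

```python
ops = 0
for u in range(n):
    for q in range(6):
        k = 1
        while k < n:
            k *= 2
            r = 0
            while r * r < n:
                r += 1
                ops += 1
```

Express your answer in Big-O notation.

Each loop level contributes: n × 1 × log n × √n. Multiplying the contributions gives O(n√n log n).

Answer: O(n√n log n)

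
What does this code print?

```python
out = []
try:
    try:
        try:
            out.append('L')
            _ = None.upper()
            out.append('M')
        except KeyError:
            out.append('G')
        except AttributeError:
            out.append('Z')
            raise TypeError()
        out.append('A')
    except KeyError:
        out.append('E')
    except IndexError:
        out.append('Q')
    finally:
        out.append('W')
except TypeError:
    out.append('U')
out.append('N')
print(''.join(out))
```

Execution trace: 'L' (inner try body) → 'Z' (inner except AttributeError) → 'W' (finally) → 'U' (outer except TypeError) → 'N' (after the try/except). Output: LZWUN

Answer: LZWUN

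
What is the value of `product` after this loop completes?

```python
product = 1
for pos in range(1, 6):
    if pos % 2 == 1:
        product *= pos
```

Product of odd numbers 1 to 5
`product` takes the values: 1 → 3 → 15

Answer: 15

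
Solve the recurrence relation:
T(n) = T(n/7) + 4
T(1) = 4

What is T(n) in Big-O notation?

Each step divides n by 7 and adds 4. After log_7(n) steps we reach T(1)=4. So T(n) = 4·log_7(n) + 4 = O(log n).

Answer: O(log n)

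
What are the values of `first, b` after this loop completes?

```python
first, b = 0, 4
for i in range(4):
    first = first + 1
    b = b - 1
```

first goes 0→4, b goes 4→0
`first, b` takes the values: (0, 4) → (1, 4) → (1, 3) → (2, 3) → (2, 2) → (3, 2) → (3, 1) → (4, 1) → (4, 0)

Answer: 4, 0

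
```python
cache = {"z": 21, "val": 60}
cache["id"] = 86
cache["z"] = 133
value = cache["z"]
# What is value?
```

Trace:
`cache = {"z": 21, "val": 60}` → cache = {'z': 21, 'val': 60}
`cache["id"] = 86` → cache = {'z': 21, 'val': 60, 'id': 86}
`cache["z"] = 133` → cache = {'z': 133, 'val': 60, 'id': 86}
`value = cache["z"]` → value = 133
So value = 133

Answer: 133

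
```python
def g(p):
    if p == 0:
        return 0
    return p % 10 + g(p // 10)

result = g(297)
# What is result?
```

Sum of digits of 297: 7 + 9 + 2 = 18

Answer: 18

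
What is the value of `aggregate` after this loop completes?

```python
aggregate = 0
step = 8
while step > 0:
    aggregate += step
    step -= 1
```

Sum 8 down to 1
`aggregate` takes the values: 0 → 8 → 15 → 21 → 26 → 30 → 33 → 35 → 36

Answer: 36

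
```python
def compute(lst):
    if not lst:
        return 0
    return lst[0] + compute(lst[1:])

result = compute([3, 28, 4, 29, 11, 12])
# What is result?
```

3 + 28 + 4 + 29 + 11 + 12 + 0 = 87

Answer: 87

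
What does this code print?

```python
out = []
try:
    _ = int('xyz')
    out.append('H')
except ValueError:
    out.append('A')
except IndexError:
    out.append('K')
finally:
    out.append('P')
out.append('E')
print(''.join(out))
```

Execution trace: 'A' (except ValueError) → 'P' (finally) → 'E' (after the try/except). Output: APE

Answer: APE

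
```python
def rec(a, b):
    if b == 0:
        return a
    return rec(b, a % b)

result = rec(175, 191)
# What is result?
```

rec(175, 191) -> rec(191, 175) -> rec(175, 16) -> rec(16, 15) -> rec(15, 1) -> rec(1, 0) -> 1

Answer: 1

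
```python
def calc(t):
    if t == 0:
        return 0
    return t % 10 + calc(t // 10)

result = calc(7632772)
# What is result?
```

Sum of digits of 7632772: 2 + 7 + 7 + 2 + 3 + 6 + 7 = 34

Answer: 34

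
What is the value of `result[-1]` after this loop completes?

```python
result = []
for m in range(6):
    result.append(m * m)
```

Last element of squares 0 to 5
`result` takes the values: [] → [0] → [0, 1] → [0, 1, 4] → [0, 1, 4, 9] → [0, 1, 4, 9, 16] → [0, 1, 4, 9, 16, 25]
So `result[-1]` = 25

Answer: 25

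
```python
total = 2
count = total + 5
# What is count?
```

Trace:
`total = 2` → total = 2
`count = total + 5` → count = 7
So count = 7

Answer: 7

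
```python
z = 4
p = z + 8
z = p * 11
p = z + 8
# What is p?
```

Trace:
`z = 4` → z = 4
`p = z + 8` → p = 12
`z = p * 11` → z = 132
`p = z + 8` → p = 140
So p = 140

Answer: 140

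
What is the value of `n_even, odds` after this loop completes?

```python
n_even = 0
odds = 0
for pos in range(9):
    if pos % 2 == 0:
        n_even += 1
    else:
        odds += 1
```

Count evens and odds in range(9)
`n_even, odds` takes the values: (0, 0) → (1, 0) → (1, 1) → (2, 1) → (2, 2) → (3, 2) → (3, 3) → (4, 3) → (4, 4) → (5, 4)

Answer: 5, 4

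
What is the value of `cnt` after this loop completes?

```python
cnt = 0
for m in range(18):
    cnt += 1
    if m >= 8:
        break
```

Loop breaks when m reaches 8, cnt is 9
`cnt` takes the values: 0 → 1 → 2 → 3 → 4 → 5 → 6 → 7 → 8 → 9

Answer: 9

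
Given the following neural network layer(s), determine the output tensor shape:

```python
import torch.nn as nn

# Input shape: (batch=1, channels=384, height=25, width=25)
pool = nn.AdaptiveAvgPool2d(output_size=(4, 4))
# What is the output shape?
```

Input: (1, 384, 25, 25) -> Output: (1, 384, 4, 4)

Answer: (1, 384, 4, 4)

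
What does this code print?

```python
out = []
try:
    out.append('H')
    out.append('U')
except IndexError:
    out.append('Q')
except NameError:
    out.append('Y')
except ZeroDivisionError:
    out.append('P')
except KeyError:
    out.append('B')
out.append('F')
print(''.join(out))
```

Execution trace: 'H' (try body) → 'U' (try body, no exception) → 'F' (after the try/except). Output: HUF

Answer: HUF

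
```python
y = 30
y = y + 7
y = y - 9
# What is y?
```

Trace:
`y = 30` → y = 30
`y = y + 7` → y = 37
`y = y - 9` → y = 28
So y = 28

Answer: 28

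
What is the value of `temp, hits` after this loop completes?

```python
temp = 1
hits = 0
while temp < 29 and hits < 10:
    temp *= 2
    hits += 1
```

Double until >= 29 or 10 iterations
`temp, hits` takes the values: (1, 0) → (2, 0) → (2, 1) → (4, 1) → (4, 2) → (8, 2) → (8, 3) → (16, 3) → (16, 4) → (32, 4) → (32, 5)

Answer: 32, 5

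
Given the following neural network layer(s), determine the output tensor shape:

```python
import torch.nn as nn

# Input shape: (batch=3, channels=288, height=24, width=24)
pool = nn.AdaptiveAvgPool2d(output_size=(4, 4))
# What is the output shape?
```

Input: (3, 288, 24, 24) -> Output: (3, 288, 4, 4)

Answer: (3, 288, 4, 4)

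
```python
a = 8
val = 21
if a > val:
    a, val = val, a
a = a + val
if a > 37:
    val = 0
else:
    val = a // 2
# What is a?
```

Trace:
`a = 8` → a = 8
`val = 21` → val = 21
`if a > val: ...` → a > val is False → no variable changes
`a = a + val` → a = 29
`if a > 37: ...` → a > 37 is False, take else branch → val = 14
So a = 29

Answer: 29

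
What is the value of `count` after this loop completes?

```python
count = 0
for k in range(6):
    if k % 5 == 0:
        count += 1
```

Count numbers divisible by 5 in range(6)
`count` takes the values: 0 → 1 → 2

Answer: 2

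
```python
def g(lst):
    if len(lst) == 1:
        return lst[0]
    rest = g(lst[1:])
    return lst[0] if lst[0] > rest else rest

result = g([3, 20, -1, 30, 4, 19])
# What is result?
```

Recursive max over [3, 20, -1, 30, 4, 19] = 30

Answer: 30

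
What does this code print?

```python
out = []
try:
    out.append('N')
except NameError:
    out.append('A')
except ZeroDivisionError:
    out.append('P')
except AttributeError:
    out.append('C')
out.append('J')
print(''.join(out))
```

Execution trace: 'N' (try body, no exception) → 'J' (after the try/except). Output: NJ

Answer: NJ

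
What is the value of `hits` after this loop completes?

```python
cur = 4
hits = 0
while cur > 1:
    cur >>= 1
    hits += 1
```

Count right shifts until 1
`hits` takes the values: 0 → 1 → 2

Answer: 2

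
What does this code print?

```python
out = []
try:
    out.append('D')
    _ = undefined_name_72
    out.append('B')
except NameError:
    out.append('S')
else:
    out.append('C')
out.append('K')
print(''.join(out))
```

Execution trace: 'D' (try body) → 'S' (except NameError) → 'K' (after the try/except). Output: DSK

Answer: DSK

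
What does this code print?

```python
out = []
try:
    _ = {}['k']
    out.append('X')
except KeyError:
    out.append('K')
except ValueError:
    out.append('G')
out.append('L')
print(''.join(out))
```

Execution trace: 'K' (except KeyError) → 'L' (after the try/except). Output: KL

Answer: KL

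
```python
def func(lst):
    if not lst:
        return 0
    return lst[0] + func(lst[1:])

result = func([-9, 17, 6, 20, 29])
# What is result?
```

(-9) + 17 + 6 + 20 + 29 + 0 = 63

Answer: 63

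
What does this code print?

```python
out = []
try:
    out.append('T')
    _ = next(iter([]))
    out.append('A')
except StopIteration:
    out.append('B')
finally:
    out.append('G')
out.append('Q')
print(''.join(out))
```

Execution trace: 'T' (try body) → 'B' (except StopIteration) → 'G' (finally) → 'Q' (after the try/except). Output: TBGQ

Answer: TBGQ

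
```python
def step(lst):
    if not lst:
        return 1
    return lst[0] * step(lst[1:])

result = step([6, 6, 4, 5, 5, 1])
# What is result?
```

Product over [6, 6, 4, 5, 5, 1] = 6 * 6 * 4 * 5 * 5 * 1 = 3600

Answer: 3600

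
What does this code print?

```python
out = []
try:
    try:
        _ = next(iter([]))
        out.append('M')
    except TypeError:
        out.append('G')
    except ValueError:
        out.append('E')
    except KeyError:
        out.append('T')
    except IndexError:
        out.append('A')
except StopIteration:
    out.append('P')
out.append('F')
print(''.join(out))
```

Execution trace: 'P' (outer except StopIteration) → 'F' (after the try/except). Output: PF

Answer: PF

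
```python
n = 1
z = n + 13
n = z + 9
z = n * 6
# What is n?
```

Trace:
`n = 1` → n = 1
`z = n + 13` → z = 14
`n = z + 9` → n = 23
`z = n * 6` → z = 138
So n = 23

Answer: 23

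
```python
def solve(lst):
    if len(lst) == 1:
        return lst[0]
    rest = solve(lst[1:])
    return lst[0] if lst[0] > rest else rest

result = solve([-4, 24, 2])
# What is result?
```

Recursive max over [-4, 24, 2] = 24

Answer: 24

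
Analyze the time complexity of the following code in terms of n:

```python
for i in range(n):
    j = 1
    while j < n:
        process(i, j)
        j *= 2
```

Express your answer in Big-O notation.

This is Linear outer loop, logarithmic inner loop. Time complexity: O(n log n).

Answer: O(n log n)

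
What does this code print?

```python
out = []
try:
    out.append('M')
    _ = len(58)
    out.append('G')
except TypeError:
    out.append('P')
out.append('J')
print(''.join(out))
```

Execution trace: 'M' (try body) → 'P' (except TypeError) → 'J' (after the try/except). Output: MPJ

Answer: MPJ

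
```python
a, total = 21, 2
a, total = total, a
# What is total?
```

Trace:
`a, total = 21, 2` → a = 21; total = 2
`a, total = total, a` → a = 2; total = 21
So total = 21

Answer: 21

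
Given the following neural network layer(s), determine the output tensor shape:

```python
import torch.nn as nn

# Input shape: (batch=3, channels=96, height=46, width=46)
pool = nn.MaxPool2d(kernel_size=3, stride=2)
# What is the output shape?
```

Input: (3, 96, 46, 46) -> Output: (3, 96, 22, 22)

Answer: (3, 96, 22, 22)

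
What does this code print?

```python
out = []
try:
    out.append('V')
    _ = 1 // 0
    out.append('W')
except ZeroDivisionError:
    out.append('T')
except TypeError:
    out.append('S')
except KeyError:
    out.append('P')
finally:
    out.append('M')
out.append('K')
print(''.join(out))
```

Execution trace: 'V' (try body) → 'T' (except ZeroDivisionError) → 'M' (finally) → 'K' (after the try/except). Output: VTMK

Answer: VTMK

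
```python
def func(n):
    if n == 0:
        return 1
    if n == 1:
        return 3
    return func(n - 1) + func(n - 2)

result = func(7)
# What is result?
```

Build up from base cases: func(0)=1, func(1)=3, func(2)=4, func(3)=7, func(4)=11, func(5)=18, func(6)=29, ..., func(7)=47

Answer: 47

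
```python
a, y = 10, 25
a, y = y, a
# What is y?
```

Trace:
`a, y = 10, 25` → a = 10; y = 25
`a, y = y, a` → a = 25; y = 10
So y = 10

Answer: 10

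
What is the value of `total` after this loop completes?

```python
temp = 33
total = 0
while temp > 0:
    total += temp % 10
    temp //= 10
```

Sum digits of 33
`total` takes the values: 0 → 3 → 6

Answer: 6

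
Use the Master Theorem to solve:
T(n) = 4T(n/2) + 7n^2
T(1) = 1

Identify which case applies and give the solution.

a=4, b=2, f(n)=7n^2. log_2(4) = 2. Since c=2 = 2, Case 2 applies: T(n) = Θ(n^log_b(a) · log n) = O(n^2 log n).

Answer: O(n^2 log n) - Case 2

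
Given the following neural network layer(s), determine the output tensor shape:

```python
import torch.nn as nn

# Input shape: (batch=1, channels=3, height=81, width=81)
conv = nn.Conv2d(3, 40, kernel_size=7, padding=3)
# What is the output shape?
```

Input: (1, 3, 81, 81) -> Output: (1, 40, 81, 81)

Answer: (1, 40, 81, 81)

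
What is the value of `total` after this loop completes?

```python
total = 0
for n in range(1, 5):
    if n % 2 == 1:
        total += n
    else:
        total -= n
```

Add odd, subtract even
`total` takes the values: 0 → 1 → -1 → 2 → -2

Answer: -2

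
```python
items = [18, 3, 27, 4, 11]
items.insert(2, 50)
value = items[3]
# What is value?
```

Trace:
`items = [18, 3, 27, 4, 11]` → items = [18, 3, 27, 4, 11]
`items.insert(2, 50)` → items = [18, 3, 50, 27, 4, 11]
`value = items[3]` → value = 27
So value = 27

Answer: 27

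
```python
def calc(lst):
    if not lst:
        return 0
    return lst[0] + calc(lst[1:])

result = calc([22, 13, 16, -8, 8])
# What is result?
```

22 + 13 + 16 + (-8) + 8 + 0 = 51

Answer: 51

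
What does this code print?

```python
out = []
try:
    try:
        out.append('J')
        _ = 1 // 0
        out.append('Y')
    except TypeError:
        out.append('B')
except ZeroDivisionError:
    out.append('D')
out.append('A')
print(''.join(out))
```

Execution trace: 'J' (try body) → 'D' (outer except ZeroDivisionError) → 'A' (after the try/except). Output: JDA

Answer: JDA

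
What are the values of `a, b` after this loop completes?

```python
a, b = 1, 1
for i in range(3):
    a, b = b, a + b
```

Fibonacci: after 3 iterations
`a, b` takes the values: (1, 1) → (1, 2) → (2, 3) → (3, 5)

Answer: 3, 5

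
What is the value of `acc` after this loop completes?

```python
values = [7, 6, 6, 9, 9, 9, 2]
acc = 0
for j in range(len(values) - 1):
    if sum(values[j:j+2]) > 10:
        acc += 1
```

Count windows with sum > 10
`acc` takes the values: 0 → 1 → 2 → 3 → 4 → 5 → 6

Answer: 6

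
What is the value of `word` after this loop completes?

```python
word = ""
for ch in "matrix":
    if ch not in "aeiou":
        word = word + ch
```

Remove vowels from 'matrix'
`word` takes the values: "" → "m" → "mt" → "mtr" → "mtrx"

Answer: "mtrx"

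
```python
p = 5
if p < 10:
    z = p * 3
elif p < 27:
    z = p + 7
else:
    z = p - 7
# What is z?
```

Trace:
`p = 5` → p = 5
`if p < 10: ...` → p < 10 is True → z = 15
So z = 15

Answer: 15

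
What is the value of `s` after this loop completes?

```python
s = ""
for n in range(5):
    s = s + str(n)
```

Concatenate digits 0 to 4
`s` takes the values: "" → "0" → "01" → "012" → "0123" → "01234"

Answer: "01234"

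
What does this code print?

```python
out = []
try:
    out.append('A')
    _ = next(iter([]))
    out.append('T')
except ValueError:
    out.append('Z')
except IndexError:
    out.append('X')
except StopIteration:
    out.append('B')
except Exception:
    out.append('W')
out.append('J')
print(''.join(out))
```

Execution trace: 'A' (try body) → 'B' (except StopIteration) → 'J' (after the try/except). Output: ABJ

Answer: ABJ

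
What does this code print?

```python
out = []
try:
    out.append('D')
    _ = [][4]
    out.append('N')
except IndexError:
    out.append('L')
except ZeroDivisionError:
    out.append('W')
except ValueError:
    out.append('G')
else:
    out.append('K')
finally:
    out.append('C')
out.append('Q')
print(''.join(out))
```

Execution trace: 'D' (try body) → 'L' (except IndexError) → 'C' (finally) → 'Q' (after the try/except). Output: DLCQ

Answer: DLCQ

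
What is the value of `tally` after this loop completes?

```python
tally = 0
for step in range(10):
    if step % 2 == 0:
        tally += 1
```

Count numbers divisible by 2 in range(10)
`tally` takes the values: 0 → 1 → 2 → 3 → 4 → 5

Answer: 5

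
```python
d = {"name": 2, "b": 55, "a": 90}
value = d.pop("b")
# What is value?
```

Trace:
`d = {"name": 2, "b": 55, "a": 90}` → d = {'name': 2, 'b': 55, 'a': 90}
`value = d.pop("b")` → d = {'name': 2, 'a': 90}; value = 55
So value = 55

Answer: 55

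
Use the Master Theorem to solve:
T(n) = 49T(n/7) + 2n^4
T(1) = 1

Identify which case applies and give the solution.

a=49, b=7, f(n)=2n^4. log_7(49) = 2. Since c=4 > 2 and the regularity condition holds (49(n/7)^4 = (49/7^4)n^4 with 49/7^4 < 1), Case 3 applies: T(n) = Θ(f(n)) = O(n^4).

Answer: O(n^4) - Case 3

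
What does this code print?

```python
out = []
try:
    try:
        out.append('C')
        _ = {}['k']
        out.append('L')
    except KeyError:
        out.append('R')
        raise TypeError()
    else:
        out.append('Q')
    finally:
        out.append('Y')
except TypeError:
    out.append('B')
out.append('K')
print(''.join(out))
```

Execution trace: 'C' (inner try body) → 'R' (inner except KeyError) → 'Y' (inner finally) → 'B' (outer except TypeError) → 'K' (after the try/except). Output: CRYBK

Answer: CRYBK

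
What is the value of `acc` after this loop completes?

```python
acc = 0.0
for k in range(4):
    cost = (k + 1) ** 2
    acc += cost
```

Sum of squared losses 1² + 2² + ... + 4²
`acc` takes the values: 0.0 → 1.0 → 5.0 → 14.0 → 30.0

Answer: 30.0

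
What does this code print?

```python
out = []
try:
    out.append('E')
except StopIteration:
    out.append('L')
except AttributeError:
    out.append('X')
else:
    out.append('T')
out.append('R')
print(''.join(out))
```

Execution trace: 'E' (try body, no exception) → 'T' (else) → 'R' (after the try/except). Output: ETR

Answer: ETR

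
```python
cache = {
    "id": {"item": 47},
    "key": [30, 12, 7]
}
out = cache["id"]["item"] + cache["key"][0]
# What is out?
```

Trace:
`cache = { ...` → cache = {'id': {'item': 47}, 'key': [30, 12, 7]}
`out = cache["id"]["item"] + cache["key"][0]` → out = 77
So out = 77

Answer: 77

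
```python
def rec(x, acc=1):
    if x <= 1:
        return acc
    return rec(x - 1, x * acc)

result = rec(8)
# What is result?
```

Accumulator trace (n, acc): (8, 1) -> (7, 8) -> (6, 56) -> (5, 336) -> (4, 1680) -> (3, 6720) -> (2, 20160) -> (1, 40320) -> return 40320

Answer: 40320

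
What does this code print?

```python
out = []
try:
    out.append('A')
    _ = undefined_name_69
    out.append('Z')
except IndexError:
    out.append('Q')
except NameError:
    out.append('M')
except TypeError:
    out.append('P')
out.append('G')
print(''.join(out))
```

Execution trace: 'A' (try body) → 'M' (except NameError) → 'G' (after the try/except). Output: AMG

Answer: AMG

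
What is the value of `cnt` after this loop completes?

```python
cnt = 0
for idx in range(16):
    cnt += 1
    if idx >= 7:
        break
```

Loop breaks when idx reaches 7, cnt is 8
`cnt` takes the values: 0 → 1 → 2 → 3 → 4 → 5 → 6 → 7 → 8

Answer: 8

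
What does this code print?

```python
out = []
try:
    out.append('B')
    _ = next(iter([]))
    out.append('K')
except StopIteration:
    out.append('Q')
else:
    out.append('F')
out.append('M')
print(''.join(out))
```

Execution trace: 'B' (try body) → 'Q' (except StopIteration) → 'M' (after the try/except). Output: BQM

Answer: BQM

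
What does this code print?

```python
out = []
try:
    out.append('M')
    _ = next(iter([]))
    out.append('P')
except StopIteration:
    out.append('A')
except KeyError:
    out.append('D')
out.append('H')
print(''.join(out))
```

Execution trace: 'M' (try body) → 'A' (except StopIteration) → 'H' (after the try/except). Output: MAH

Answer: MAH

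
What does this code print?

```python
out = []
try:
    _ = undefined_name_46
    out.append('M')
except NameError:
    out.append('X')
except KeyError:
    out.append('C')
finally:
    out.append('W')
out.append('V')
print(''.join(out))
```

Execution trace: 'X' (except NameError) → 'W' (finally) → 'V' (after the try/except). Output: XWV

Answer: XWV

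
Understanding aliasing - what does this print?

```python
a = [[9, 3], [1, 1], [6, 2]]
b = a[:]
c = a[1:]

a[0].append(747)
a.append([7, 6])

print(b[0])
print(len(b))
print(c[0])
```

Key concept: slice with nested mutation.
Step by step:
`a = [[9, 3], [1, 1], [6, 2]]` → a = [[9, 3], [1, 1], [6, 2]]
`b = a[:]` → b = [[9, 3], [1, 1], [6, 2]]
`c = a[1:]` → c = [[1, 1], [6, 2]]
`a[0].append(747)` → a = [[9, 3, 747], [1, 1], [6, 2]]; b = [[9, 3, 747], [1, 1], [6, 2]]
`a.append([7, 6])` → a = [[9, 3, 747], [1, 1], [6, 2], [7, 6]]
`print(b[0])` → prints [9, 3, 747]
`print(len(b))` → prints 3
`print(c[0])` → prints [1, 1]

Answer:
[9, 3, 747]
3
[1, 1]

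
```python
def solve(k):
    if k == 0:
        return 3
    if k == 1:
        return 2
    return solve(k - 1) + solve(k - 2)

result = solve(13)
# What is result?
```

Build up from base cases: solve(0)=3, solve(1)=2, solve(2)=5, solve(3)=7, solve(4)=12, solve(5)=19, solve(6)=31, ..., solve(13)=898

Answer: 898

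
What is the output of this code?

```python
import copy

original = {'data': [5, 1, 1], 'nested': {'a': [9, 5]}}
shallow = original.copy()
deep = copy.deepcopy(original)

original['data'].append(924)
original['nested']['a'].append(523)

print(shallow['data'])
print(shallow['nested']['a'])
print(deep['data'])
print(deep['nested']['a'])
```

Key concept: comparing shallow vs deep copy.
Step by step:
`original = {'data': [5, 1, 1], 'nested': {'a': [9, 5]}}` → original = {'data': [5, 1, 1], 'nested': {'a': [9, 5]}}
`shallow = original.copy()` → shallow = {'data': [5, 1, 1], 'nested': {'a': [9, 5]}}
`deep = copy.deepcopy(original)` → deep = {'data': [5, 1, 1], 'nested': {'a': [9, 5]}}
`original['data'].append(924)` → original = {'data': [5, 1, 1, 924], 'nested': {'a': [9, 5]}}; shallow = {'data': [5, 1, 1, 924], 'nested': {'a': [9, 5]}}
`original['nested']['a'].append(523)` → original = {'data': [5, 1, 1, 924], 'nested': {'a': [9, 5, 523]}}; shallow = {'data': [5, 1, 1, 924], 'nested': {'a': [9, 5, 523]}}
`print(shallow['data'])` → prints [5, 1, 1, 924]
`print(shallow['nested']['a'])` → prints [9, 5, 523]
`print(deep['data'])` → prints [5, 1, 1]
`print(deep['nested']['a'])` → prints [9, 5]

Answer:
[5, 1, 1, 924]
[9, 5, 523]
[5, 1, 1]
[9, 5]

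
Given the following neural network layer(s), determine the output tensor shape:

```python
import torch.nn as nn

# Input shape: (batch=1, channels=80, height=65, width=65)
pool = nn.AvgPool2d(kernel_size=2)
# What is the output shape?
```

Input: (1, 80, 65, 65) -> Output: (1, 80, 32, 32)

Answer: (1, 80, 32, 32)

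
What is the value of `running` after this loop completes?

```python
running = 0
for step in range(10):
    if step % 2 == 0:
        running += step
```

Sum of even numbers 0 to 9
`running` takes the values: 0 → 2 → 6 → 12 → 20

Answer: 20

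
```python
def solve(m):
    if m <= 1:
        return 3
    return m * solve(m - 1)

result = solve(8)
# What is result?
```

solve(8) = 8 * 7 * 6 * 5 * 4 * 3 * 2 * 3 = 120960

Answer: 120960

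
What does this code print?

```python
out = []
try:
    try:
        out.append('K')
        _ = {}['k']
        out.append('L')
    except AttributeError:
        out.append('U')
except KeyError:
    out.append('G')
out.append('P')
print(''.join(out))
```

Execution trace: 'K' (try body) → 'G' (outer except KeyError) → 'P' (after the try/except). Output: KGP

Answer: KGP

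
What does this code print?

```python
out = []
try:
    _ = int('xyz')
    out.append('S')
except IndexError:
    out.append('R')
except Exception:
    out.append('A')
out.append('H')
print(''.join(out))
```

Execution trace: 'A' (except Exception) → 'H' (after the try/except). Output: AH

Answer: AH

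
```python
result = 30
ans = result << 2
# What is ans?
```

Trace:
`result = 30` → result = 30
`ans = result << 2` → ans = 120
So ans = 120

Answer: 120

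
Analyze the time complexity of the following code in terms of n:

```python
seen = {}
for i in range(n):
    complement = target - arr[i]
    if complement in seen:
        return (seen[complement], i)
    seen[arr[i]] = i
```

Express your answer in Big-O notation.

This is Two sum with hash map. Time complexity: O(n).

Answer: O(n)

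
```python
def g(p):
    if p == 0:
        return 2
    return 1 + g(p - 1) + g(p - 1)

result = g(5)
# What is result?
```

g(p) = 1 + 2·g(p-1), g(0)=2. Closed form: (2+1)·2^5 - 1 = 95.

Answer: 95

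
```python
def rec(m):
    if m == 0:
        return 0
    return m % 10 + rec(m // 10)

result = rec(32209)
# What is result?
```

Sum of digits of 32209: 9 + 0 + 2 + 2 + 3 = 16

Answer: 16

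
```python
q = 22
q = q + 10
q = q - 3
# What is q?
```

Trace:
`q = 22` → q = 22
`q = q + 10` → q = 32
`q = q - 3` → q = 29
So q = 29

Answer: 29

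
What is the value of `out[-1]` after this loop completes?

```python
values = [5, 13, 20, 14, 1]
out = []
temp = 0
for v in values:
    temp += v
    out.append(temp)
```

Cumulative sum ends at 53
`out` takes the values: [] → [5] → [5, 18] → [5, 18, 38] → [5, 18, 38, 52] → [5, 18, 38, 52, 53]
So `out[-1]` = 53

Answer: 53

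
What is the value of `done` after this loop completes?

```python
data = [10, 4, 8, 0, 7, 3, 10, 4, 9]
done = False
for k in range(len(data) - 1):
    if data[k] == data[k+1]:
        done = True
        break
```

Check consecutive duplicates in [10, 4, 8, 0, 7, 3, 10, 4, 9]
`done` takes the values: False

Answer: False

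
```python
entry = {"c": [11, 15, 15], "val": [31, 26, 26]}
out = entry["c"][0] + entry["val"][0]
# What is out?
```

Trace:
`entry = {"c": [11, 15, 15], "val": [31, 26, 26]}` → entry = {'c': [11, 15, 15], 'val': [31, 26, 26]}
`out = entry["c"][0] + entry["val"][0]` → out = 42
So out = 42

Answer: 42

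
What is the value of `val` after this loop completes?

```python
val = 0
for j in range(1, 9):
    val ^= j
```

XOR of 1 to 8
`val` takes the values: 0 → 1 → 3 → 0 → 4 → 1 → 7 → 0 → 8

Answer: 8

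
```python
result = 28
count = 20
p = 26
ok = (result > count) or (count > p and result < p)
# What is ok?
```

Trace:
`result = 28` → result = 28
`count = 20` → count = 20
`p = 26` → p = 26
`ok = (result > count) or (count > p and result < p)` → ok = True
So ok = True

Answer: True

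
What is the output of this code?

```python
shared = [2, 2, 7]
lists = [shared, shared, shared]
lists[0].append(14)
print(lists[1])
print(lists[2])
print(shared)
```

Key concept: list of same reference.
Step by step:
`shared = [2, 2, 7]` → shared = [2, 2, 7]
`lists = [shared, shared, shared]` → lists = [[2, 2, 7], [2, 2, 7], [2, 2, 7]]
`lists[0].append(14)` → shared = [2, 2, 7, 14]; lists = [[2, 2, 7, 14], [2, 2, 7, 14], [2, 2, 7, 14]]
`print(lists[1])` → prints [2, 2, 7, 14]
`print(lists[2])` → prints [2, 2, 7, 14]
`print(shared)` → prints [2, 2, 7, 14]

Answer:
[2, 2, 7, 14]
[2, 2, 7, 14]
[2, 2, 7, 14]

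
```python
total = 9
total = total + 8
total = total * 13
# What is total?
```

Trace:
`total = 9` → total = 9
`total = total + 8` → total = 17
`total = total * 13` → total = 221
So total = 221

Answer: 221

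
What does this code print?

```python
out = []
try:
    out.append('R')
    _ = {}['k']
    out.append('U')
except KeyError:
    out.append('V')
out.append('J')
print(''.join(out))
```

Execution trace: 'R' (try body) → 'V' (except KeyError) → 'J' (after the try/except). Output: RVJ

Answer: RVJ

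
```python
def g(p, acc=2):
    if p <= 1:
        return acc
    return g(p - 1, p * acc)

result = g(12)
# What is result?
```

Accumulator trace (n, acc): (12, 2) -> (11, 24) -> (10, 264) -> (9, 2640) -> (8, 23760) -> (7, 190080) -> (6, 1330560) -> (5, 7983360) -> (4, 39916800) -> (3, 159667200) -> (2, 479001600) -> (1, 958003200) -> return 958003200

Answer: 958003200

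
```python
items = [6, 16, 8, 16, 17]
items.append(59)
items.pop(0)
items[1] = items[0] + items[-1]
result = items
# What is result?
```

Trace:
`items = [6, 16, 8, 16, 17]` → items = [6, 16, 8, 16, 17]
`items.append(59)` → items = [6, 16, 8, 16, 17, 59]
`items.pop(0)` → items = [16, 8, 16, 17, 59]
`items[1] = items[0] + items[-1]` → items = [16, 75, 16, 17, 59]
`result = items` → result = [16, 75, 16, 17, 59]
So result = [16, 75, 16, 17, 59]

Answer: [16, 75, 16, 17, 59]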